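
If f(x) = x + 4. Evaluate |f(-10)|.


6


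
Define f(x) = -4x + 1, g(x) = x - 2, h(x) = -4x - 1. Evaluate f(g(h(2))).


h(2) = -9
g(-9) = -11
f(-11) = 45

45


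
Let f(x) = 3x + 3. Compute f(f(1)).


f(1) = 6
f(6) = 21

21


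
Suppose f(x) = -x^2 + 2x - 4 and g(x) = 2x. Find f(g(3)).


g(3) = 6
f(6) = (-1)*(6)^2 + 2*(6) - 4 = -28

-28


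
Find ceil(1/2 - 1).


1/2 = 0.5
0.5 - 1 = -0.5
ceil(-0.5) = 0

0


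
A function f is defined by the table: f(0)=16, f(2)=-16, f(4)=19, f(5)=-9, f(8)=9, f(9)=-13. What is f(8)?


Reading from the table at x = 8

9


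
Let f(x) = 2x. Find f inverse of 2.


Solve 2x = 2
x = (2) / 2 = 1

1


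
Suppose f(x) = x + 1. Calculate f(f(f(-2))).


f(-2) = -1
f(-1) = 0
f(0) = 1

1


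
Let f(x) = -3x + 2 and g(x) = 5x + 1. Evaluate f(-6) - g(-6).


f(-6) = 20
g(-6) = -29
Difference = 49

49


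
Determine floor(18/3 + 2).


18/3 = 6
6 + 2 = 8
floor(8) = 8

8


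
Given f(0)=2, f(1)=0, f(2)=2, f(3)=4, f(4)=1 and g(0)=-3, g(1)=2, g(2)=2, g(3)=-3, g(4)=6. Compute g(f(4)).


f(4) = 1
g(1) = 2

2


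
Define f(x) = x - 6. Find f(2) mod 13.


f(2) = -4
-4 mod 13 = 9

9


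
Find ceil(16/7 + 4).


16/7 = 2.2857
2.2857 + 4 = 6.2857
ceil(6.2857) = 7

7


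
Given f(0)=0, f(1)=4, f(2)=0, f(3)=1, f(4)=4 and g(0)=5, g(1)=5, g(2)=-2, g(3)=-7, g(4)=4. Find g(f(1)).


4


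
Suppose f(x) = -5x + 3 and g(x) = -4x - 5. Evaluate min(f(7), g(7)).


f(7) = -32
g(7) = -33
min = -33

-33


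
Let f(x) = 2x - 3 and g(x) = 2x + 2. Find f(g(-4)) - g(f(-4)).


f(g(-4)) = -15
g(f(-4)) = -20
Difference = 5

5


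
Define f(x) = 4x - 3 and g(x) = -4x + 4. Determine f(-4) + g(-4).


f(-4) = -19
g(-4) = 20
Sum = 1

1


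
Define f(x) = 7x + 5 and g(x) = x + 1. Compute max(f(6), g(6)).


f(6) = 47
g(6) = 7
max = 47

47


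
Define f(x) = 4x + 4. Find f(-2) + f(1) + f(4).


f(-2) = -4
f(1) = 8
f(4) = 20
Sum = 24

24


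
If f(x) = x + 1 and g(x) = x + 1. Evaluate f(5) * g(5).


f(5) = 6
g(5) = 6
Product = 36

36


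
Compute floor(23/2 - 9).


23/2 = 11.5
11.5 - 9 = 2.5
floor(2.5) = 2

2


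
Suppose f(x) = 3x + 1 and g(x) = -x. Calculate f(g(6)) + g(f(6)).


f(g(6)) = -17
g(f(6)) = -19
Sum = -36

-36


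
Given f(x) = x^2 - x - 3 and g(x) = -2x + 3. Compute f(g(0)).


g(0) = 3
f(3) = 1*(3)^2 - 1*(3) - 3 = 3

3


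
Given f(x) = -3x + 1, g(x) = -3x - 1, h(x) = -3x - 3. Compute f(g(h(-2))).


h(-2) = 3
g(3) = -10
f(-10) = 31

31


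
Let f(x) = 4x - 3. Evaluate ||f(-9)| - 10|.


f(-9) = -39
|-39| = 39
|39 - 10| = 29

29


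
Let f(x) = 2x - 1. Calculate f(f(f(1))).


f(1) = 1
f(1) = 1
f(1) = 1

1


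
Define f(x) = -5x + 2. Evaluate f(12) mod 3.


f(12) = -58
-58 mod 3 = 2

2


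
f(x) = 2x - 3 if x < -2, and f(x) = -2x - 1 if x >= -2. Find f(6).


6 satisfies x >= -2
f(6) = -13

-13


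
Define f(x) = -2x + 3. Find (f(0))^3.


f(0) = 3
(3)^3 = 27

27


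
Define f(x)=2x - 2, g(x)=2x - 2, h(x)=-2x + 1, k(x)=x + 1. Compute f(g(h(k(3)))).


k(3) = 4
h(4) = -7
g(-7) = -16
f(-16) = -34

-34


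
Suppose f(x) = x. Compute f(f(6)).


f(6) = 6
f(6) = 6

6


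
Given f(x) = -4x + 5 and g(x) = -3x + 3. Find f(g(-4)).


g(-4) = 15
f(15) = -55

-55


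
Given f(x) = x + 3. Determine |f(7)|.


10


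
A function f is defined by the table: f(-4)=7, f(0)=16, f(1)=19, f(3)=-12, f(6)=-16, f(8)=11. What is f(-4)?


7


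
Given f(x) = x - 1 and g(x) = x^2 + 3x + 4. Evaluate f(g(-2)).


1


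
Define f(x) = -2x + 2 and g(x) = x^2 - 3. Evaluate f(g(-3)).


g(-3) = 6
f(6) = -10

-10


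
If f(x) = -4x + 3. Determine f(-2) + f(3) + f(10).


f(-2) = 11
f(3) = -9
f(10) = -37
Sum = -35

-35


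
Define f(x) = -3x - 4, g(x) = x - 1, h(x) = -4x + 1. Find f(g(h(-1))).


h(-1) = 5
g(5) = 4
f(4) = -16

-16


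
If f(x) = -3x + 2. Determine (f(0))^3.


8


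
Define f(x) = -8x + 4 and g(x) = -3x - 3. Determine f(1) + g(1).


f(1) = -4
g(1) = -6
Sum = -10

-10


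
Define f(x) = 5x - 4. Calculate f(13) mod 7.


f(13) = 61
61 mod 7 = 5

5


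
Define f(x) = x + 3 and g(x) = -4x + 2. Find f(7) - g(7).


f(7) = 10
g(7) = -26
Difference = 36

36


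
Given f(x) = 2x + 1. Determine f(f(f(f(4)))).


f(4) = 9
f(9) = 19
f(19) = 39
f(39) = 79

79


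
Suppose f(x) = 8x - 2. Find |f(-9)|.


f(-9) = -74
|-74| = 74

74


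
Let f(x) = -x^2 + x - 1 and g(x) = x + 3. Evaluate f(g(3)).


-31


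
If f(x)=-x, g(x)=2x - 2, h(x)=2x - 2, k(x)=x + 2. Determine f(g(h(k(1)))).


k(1) = 3
h(3) = 4
g(4) = 6
f(6) = -6

-6


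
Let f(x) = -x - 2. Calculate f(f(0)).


0


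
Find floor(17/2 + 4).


12


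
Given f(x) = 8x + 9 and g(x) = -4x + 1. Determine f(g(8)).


g(8) = -31
f(-31) = -239

-239


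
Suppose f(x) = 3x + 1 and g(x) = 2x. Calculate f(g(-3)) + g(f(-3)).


f(g(-3)) = -17
g(f(-3)) = -16
Sum = -33

-33


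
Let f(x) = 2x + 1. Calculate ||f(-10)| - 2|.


f(-10) = -19
|-19| = 19
|19 - 2| = 17

17


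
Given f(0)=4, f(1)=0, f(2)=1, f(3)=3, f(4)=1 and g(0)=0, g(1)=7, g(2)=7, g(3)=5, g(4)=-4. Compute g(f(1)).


0


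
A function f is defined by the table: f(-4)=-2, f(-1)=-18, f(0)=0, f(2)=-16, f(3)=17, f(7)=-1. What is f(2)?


Reading from the table at x = 2

-16


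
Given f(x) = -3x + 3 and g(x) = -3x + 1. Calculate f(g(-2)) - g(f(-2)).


f(g(-2)) = -18
g(f(-2)) = -26
Difference = 8

8


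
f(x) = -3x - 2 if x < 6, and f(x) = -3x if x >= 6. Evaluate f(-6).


16


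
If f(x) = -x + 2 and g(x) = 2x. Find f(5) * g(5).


f(5) = -3
g(5) = 10
Product = -30

-30


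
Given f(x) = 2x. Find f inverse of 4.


2


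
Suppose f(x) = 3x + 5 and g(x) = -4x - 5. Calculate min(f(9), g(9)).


f(9) = 32
g(9) = -41
min = -41

-41


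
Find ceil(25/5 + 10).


15


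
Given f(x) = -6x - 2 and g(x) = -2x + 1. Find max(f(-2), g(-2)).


f(-2) = 10
g(-2) = 5
max = 10

10


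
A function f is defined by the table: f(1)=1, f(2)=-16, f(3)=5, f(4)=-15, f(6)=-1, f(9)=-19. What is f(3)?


Reading from the table at x = 3

5


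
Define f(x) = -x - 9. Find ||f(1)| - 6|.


4


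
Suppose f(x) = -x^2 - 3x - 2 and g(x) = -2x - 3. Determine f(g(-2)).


-6


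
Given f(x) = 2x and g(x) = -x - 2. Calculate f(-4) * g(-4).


f(-4) = -8
g(-4) = 2
Product = -16

-16


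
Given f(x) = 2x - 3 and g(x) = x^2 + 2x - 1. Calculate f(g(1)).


g(1) = 2
f(2) = 1

1


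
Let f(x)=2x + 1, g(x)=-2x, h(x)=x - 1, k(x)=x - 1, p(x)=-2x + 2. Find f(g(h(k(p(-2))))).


p(-2) = 6
k(6) = 5
h(5) = 4
g(4) = -8
f(-8) = -15

-15


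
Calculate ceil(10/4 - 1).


10/4 = 2.5
2.5 - 1 = 1.5
ceil(1.5) = 2

2


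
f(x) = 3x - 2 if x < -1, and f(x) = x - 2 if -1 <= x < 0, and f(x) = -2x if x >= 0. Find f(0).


0 satisfies x >= 0
f(0) = 0

0


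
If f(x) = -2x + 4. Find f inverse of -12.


Solve -2x + 4 = -12
x = (-12 - 4) / (-2) = 8

8


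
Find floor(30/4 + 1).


30/4 = 7.5
7.5 + 1 = 8.5
floor(8.5) = 8

8


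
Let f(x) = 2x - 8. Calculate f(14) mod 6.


f(14) = 20
20 mod 6 = 2

2


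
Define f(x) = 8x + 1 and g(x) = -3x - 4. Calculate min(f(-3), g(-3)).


f(-3) = -23
g(-3) = 5
min = -23

-23


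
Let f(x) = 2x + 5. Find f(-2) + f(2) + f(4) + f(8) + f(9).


67


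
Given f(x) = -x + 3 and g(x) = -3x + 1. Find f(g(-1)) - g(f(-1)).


f(g(-1)) = -1
g(f(-1)) = -11
Difference = 10

10


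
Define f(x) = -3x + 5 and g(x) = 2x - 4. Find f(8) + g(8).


f(8) = -19
g(8) = 12
Sum = -7

-7


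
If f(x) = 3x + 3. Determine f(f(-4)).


f(-4) = -9
f(-9) = -24

-24


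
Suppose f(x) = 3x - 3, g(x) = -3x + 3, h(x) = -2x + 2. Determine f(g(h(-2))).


h(-2) = 6
g(6) = -15
f(-15) = -48

-48


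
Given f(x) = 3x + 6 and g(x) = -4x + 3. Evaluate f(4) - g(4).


31


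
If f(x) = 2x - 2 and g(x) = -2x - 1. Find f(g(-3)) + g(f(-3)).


f(g(-3)) = 8
g(f(-3)) = 15
Sum = 23

23


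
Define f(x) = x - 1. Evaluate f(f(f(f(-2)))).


f(-2) = -3
f(-3) = -4
f(-4) = -5
f(-5) = -6

-6


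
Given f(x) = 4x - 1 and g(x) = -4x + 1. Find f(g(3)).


g(3) = -11
f(-11) = -45

-45


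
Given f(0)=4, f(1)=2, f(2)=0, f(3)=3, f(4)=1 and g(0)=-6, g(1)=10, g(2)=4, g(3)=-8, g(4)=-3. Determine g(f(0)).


-3


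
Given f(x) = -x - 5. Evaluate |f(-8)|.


f(-8) = 3
|3| = 3

3


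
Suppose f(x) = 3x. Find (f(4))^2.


f(4) = 12
(12)^2 = 144

144


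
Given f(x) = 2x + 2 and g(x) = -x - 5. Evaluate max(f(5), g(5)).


12


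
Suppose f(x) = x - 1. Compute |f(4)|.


3


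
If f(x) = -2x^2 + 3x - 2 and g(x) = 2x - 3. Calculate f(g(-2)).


g(-2) = -7
f(-7) = (-2)*(-7)^2 + 3*(-7) - 2 = -121

-121


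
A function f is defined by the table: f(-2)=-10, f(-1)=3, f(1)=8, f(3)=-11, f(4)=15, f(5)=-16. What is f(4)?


Reading from the table at x = 4

15


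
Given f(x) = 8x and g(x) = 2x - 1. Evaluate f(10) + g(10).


f(10) = 80
g(10) = 19
Sum = 99

99


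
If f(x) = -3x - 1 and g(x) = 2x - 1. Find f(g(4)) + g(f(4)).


f(g(4)) = -22
g(f(4)) = -27
Sum = -49

-49


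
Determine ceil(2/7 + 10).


2/7 = 0.2857
0.2857 + 10 = 10.2857
ceil(10.2857) = 11

11


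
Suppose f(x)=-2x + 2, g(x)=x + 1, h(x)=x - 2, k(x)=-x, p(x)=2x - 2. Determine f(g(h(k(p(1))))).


4


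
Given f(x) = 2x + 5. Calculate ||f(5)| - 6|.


9


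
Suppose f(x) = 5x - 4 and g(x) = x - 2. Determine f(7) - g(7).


f(7) = 31
g(7) = 5
Difference = 26

26


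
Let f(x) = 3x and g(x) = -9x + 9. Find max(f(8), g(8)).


f(8) = 24
g(8) = -63
max = 24

24


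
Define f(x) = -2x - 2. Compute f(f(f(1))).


-14


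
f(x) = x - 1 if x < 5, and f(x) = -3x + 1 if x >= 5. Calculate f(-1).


-1 satisfies x < 5
f(-1) = -2

-2


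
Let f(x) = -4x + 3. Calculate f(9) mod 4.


f(9) = -33
-33 mod 4 = 3

3


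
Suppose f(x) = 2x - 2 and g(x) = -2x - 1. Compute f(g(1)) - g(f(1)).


-7


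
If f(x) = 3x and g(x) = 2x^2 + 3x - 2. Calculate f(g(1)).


g(1) = 3
f(3) = 9

9


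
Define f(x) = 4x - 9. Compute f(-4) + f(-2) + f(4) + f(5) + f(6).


f(-4) = -25
f(-2) = -17
f(4) = 7
f(5) = 11
f(6) = 15
Sum = -9

-9


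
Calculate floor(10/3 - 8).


-5


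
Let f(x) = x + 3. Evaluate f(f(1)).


f(1) = 4
f(4) = 7

7


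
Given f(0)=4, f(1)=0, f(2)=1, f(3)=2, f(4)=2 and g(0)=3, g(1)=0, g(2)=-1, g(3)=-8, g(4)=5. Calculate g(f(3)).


f(3) = 2
g(2) = -1

-1


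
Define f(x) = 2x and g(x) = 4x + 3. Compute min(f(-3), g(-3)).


f(-3) = -6
g(-3) = -9
min = -9

-9


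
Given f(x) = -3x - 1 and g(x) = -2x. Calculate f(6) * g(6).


f(6) = -19
g(6) = -12
Product = 228

228


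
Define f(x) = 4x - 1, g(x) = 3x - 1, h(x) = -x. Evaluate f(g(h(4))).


h(4) = -4
g(-4) = -13
f(-13) = -53

-53


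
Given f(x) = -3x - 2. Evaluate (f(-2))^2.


f(-2) = 4
(4)^2 = 16

16


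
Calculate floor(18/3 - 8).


18/3 = 6
6 - 8 = -2
floor(-2) = -2

-2


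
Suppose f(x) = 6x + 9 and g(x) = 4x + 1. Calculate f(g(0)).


g(0) = 1
f(1) = 15

15


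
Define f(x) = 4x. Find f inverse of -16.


Solve 4x = -16
x = (-16) / 4 = -4

-4


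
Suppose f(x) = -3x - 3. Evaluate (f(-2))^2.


f(-2) = 3
(3)^2 = 9

9


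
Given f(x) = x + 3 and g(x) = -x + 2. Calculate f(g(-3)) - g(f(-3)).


f(g(-3)) = 8
g(f(-3)) = 2
Difference = 6

6


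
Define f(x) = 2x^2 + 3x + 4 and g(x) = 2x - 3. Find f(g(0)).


g(0) = -3
f(-3) = 2*(-3)^2 + 3*(-3) + 4 = 13

13


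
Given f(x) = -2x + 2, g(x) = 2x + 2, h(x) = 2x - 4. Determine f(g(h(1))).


h(1) = -2
g(-2) = -2
f(-2) = 6

6


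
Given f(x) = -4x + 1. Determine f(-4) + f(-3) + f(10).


f(-4) = 17
f(-3) = 13
f(10) = -39
Sum = -9

-9


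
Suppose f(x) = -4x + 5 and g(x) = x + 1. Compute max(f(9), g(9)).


f(9) = -31
g(9) = 10
max = 10

10


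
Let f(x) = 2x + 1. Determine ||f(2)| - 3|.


2


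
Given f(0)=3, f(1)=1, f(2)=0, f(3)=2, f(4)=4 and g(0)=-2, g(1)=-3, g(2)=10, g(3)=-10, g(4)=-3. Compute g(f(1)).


-3


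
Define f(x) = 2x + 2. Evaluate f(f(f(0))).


f(0) = 2
f(2) = 6
f(6) = 14

14


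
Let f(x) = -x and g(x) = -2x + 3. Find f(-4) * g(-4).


f(-4) = 4
g(-4) = 11
Product = 44

44


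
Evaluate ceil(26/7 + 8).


12


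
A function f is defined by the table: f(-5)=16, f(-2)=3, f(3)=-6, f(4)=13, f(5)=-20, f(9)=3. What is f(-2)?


Reading from the table at x = -2

3


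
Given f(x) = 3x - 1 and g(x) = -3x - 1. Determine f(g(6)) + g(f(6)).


f(g(6)) = -58
g(f(6)) = -52
Sum = -110

-110


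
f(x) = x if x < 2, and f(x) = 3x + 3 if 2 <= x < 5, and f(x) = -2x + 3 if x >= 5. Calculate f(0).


0


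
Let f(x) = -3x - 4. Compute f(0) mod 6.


f(0) = -4
-4 mod 6 = 2

2


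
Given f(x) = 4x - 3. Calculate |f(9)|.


f(9) = 33
|33| = 33

33


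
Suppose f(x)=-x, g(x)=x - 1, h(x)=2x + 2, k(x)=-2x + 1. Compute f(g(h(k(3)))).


k(3) = -5
h(-5) = -8
g(-8) = -9
f(-9) = 9

9


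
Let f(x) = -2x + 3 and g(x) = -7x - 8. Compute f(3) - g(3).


f(3) = -3
g(3) = -29
Difference = 26

26


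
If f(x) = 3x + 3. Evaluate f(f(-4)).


f(-4) = -9
f(-9) = -24

-24


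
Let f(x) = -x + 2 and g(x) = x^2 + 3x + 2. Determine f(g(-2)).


g(-2) = 0
f(0) = 2

2


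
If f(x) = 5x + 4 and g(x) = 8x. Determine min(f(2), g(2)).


14


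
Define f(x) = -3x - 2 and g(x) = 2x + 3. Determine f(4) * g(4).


f(4) = -14
g(4) = 11
Product = -154

-154


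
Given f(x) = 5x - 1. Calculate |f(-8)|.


f(-8) = -41
|-41| = 41

41


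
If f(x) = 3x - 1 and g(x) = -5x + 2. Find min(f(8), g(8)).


f(8) = 23
g(8) = -38
min = -38

-38


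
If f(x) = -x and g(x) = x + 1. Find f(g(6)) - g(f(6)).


f(g(6)) = -7
g(f(6)) = -5
Difference = -2

-2


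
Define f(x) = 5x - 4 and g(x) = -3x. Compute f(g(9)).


g(9) = -27
f(-27) = -139

-139


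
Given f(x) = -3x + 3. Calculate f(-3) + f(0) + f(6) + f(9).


f(-3) = 12
f(0) = 3
f(6) = -15
f(9) = -24
Sum = -24

-24


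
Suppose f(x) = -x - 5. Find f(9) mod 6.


f(9) = -14
-14 mod 6 = 4

4


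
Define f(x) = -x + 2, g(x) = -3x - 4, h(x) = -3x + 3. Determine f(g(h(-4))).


h(-4) = 15
g(15) = -49
f(-49) = 51

51


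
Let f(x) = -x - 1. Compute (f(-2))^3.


f(-2) = 1
(1)^3 = 1

1


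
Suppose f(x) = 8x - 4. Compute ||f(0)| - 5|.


1


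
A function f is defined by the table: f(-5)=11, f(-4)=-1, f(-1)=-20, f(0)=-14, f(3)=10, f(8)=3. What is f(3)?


Reading from the table at x = 3

10


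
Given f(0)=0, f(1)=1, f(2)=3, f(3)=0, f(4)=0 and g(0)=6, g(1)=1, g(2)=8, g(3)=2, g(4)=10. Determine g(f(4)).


f(4) = 0
g(0) = 6

6


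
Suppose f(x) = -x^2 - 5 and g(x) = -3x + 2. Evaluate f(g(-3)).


g(-3) = 11
f(11) = (-1)*(11)^2 - 5 = -126

-126


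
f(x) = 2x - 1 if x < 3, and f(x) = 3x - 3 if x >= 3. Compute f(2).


2 satisfies x < 3
f(2) = 3

3


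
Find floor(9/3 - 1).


9/3 = 3
3 - 1 = 2
floor(2) = 2

2


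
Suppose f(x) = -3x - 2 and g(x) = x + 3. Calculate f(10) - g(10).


-45


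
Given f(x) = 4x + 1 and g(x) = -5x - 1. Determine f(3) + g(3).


f(3) = 13
g(3) = -16
Sum = -3

-3


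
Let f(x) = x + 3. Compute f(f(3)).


9


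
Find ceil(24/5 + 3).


8


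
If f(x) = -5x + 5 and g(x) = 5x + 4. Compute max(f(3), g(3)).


f(3) = -10
g(3) = 19
max = 19

19


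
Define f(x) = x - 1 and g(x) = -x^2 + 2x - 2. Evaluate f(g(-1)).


g(-1) = -5
f(-5) = -6

-6


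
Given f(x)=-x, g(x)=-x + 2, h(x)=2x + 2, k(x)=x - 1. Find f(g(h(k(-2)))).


k(-2) = -3
h(-3) = -4
g(-4) = 6
f(6) = -6

-6


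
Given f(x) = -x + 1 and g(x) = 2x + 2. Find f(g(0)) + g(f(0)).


3


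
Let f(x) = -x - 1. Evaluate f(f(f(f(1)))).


f(1) = -2
f(-2) = 1
f(1) = -2
f(-2) = 1

1


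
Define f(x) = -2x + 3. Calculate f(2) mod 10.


f(2) = -1
-1 mod 10 = 9

9


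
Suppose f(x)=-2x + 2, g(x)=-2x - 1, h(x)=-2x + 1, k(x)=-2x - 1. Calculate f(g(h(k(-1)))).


k(-1) = 1
h(1) = -1
g(-1) = 1
f(1) = 0

0


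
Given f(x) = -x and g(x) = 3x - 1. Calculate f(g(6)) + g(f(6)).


-36


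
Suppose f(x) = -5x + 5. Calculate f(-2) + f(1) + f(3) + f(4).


f(-2) = 15
f(1) = 0
f(3) = -10
f(4) = -15
Sum = -10

-10


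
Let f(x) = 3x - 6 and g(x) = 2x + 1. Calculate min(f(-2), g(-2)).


f(-2) = -12
g(-2) = -3
min = -12

-12


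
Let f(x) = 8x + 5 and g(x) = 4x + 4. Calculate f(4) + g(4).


f(4) = 37
g(4) = 20
Sum = 57

57


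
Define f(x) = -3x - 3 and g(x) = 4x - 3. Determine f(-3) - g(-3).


f(-3) = 6
g(-3) = -15
Difference = 21

21


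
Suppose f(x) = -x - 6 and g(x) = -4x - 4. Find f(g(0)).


-2


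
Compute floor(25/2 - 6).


25/2 = 12.5
12.5 - 6 = 6.5
floor(6.5) = 6

6


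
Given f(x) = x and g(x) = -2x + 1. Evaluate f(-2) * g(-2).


-10


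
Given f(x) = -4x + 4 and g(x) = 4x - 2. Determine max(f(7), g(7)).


26


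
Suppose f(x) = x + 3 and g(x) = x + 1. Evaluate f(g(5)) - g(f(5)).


f(g(5)) = 9
g(f(5)) = 9
Difference = 0

0


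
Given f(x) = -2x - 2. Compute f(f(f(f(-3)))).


-38


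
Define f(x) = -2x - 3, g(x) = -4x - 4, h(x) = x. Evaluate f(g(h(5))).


h(5) = 5
g(5) = -24
f(-24) = 45

45


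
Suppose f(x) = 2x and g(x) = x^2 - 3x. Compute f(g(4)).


g(4) = 4
f(4) = 8

8


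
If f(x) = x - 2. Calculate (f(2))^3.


f(2) = 0
(0)^3 = 0

0


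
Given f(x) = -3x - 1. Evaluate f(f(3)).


29


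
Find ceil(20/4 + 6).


20/4 = 5
5 + 6 = 11
ceil(11) = 11

11


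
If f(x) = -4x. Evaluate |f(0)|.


f(0) = 0
|0| = 0

0


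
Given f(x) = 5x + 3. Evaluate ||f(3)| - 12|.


f(3) = 18
|18| = 18
|18 - 12| = 6

6


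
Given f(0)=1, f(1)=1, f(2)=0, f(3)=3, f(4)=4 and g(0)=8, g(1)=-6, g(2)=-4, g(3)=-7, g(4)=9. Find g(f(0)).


f(0) = 1
g(1) = -6

-6


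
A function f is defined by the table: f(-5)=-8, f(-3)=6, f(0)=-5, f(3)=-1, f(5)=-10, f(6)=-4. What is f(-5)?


Reading from the table at x = -5

-8


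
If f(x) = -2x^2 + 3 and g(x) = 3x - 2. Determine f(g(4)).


-197


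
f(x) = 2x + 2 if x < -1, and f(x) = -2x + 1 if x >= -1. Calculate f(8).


8 satisfies x >= -1
f(8) = -15

-15


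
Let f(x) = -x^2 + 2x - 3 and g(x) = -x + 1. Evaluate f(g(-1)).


g(-1) = 2
f(2) = (-1)*(2)^2 + 2*(2) - 3 = -3

-3


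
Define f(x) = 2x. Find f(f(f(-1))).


f(-1) = -2
f(-2) = -4
f(-4) = -8

-8


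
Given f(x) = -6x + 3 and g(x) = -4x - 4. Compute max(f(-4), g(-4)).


f(-4) = 27
g(-4) = 12
max = 27

27


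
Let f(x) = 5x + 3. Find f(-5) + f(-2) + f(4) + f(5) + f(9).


f(-5) = -22
f(-2) = -7
f(4) = 23
f(5) = 28
f(9) = 48
Sum = 70

70


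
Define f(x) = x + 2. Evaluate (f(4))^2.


f(4) = 6
(6)^2 = 36

36


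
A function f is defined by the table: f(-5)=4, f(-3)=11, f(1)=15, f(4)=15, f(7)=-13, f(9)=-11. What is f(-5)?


Reading from the table at x = -5

4


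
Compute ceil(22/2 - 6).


22/2 = 11
11 - 6 = 5
ceil(5) = 5

5


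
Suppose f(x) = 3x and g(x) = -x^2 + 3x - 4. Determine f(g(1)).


g(1) = -2
f(-2) = -6

-6


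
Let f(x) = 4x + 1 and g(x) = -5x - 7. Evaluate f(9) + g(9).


-15


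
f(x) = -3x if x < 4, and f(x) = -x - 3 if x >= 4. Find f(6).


6 satisfies x >= 4
f(6) = -9

-9


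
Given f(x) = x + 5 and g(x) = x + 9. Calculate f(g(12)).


g(12) = 21
f(21) = 26

26


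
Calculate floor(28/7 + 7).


28/7 = 4
4 + 7 = 11
floor(11) = 11

11


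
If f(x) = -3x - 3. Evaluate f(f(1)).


f(1) = -6
f(-6) = 15

15


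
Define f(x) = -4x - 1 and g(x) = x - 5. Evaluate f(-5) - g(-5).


f(-5) = 19
g(-5) = -10
Difference = 29

29


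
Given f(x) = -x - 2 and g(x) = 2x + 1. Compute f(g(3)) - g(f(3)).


0


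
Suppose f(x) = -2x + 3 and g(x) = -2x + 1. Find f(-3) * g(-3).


f(-3) = 9
g(-3) = 7
Product = 63

63


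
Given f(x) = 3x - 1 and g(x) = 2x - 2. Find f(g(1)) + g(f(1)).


f(g(1)) = -1
g(f(1)) = 2
Sum = 1

1


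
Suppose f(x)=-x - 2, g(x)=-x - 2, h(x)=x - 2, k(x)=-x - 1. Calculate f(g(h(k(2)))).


k(2) = -3
h(-3) = -5
g(-5) = 3
f(3) = -5

-5


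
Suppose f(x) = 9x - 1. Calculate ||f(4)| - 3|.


f(4) = 35
|35| = 35
|35 - 3| = 32

32


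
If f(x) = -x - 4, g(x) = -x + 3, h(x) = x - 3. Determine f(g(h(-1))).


h(-1) = -4
g(-4) = 7
f(7) = -11

-11


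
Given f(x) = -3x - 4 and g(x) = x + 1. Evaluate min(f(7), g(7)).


f(7) = -25
g(7) = 8
min = -25

-25


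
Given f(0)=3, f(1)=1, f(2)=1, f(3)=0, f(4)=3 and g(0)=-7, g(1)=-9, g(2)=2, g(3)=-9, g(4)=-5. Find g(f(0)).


f(0) = 3
g(3) = -9

-9


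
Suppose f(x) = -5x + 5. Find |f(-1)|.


f(-1) = 10
|10| = 10

10


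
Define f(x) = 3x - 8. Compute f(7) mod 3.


f(7) = 13
13 mod 3 = 1

1


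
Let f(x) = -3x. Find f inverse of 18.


Solve -3x = 18
x = (18) / (-3) = -6

-6


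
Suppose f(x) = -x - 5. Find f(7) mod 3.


f(7) = -12
-12 mod 3 = 0

0


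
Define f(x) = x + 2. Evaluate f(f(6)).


10


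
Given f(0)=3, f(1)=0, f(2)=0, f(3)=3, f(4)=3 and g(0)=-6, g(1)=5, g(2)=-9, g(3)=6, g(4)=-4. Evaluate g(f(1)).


f(1) = 0
g(0) = -6

-6


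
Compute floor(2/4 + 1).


2/4 = 0.5
0.5 + 1 = 1.5
floor(1.5) = 1

1


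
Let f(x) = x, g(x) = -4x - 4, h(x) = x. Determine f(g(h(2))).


-12


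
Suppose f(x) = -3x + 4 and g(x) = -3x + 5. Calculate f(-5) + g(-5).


39


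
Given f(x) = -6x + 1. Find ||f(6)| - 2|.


f(6) = -35
|-35| = 35
|35 - 2| = 33

33


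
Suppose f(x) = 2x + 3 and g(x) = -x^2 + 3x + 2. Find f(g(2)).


g(2) = 4
f(4) = 11

11


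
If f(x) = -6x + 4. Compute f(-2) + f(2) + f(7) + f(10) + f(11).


f(-2) = 16
f(2) = -8
f(7) = -38
f(10) = -56
f(11) = -62
Sum = -148

-148


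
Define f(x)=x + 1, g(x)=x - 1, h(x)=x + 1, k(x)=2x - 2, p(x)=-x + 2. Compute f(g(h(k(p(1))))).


1


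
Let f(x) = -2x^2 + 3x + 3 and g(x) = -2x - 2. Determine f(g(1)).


g(1) = -4
f(-4) = (-2)*(-4)^2 + 3*(-4) + 3 = -41

-41


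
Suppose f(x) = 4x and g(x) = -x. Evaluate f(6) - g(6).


f(6) = 24
g(6) = -6
Difference = 30

30


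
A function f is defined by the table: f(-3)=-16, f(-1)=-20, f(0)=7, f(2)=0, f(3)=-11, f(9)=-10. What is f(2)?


Reading from the table at x = 2

0


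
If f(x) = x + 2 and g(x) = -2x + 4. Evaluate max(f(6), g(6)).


8


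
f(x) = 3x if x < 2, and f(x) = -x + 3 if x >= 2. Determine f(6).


6 satisfies x >= 2
f(6) = -3

-3


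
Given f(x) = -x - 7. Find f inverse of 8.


Solve -x - 7 = 8
x = (8 + 7) / (-1) = -15

-15


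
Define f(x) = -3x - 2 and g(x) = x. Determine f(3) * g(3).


f(3) = -11
g(3) = 3
Product = -33

-33


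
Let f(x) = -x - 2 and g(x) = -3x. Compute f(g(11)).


g(11) = -33
f(-33) = 31

31


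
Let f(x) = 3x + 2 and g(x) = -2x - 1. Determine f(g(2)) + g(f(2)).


f(g(2)) = -13
g(f(2)) = -17
Sum = -30

-30


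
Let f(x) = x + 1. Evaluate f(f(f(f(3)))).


f(3) = 4
f(4) = 5
f(5) = 6
f(6) = 7

7


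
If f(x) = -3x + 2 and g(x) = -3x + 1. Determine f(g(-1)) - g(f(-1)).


f(g(-1)) = -10
g(f(-1)) = -14
Difference = 4

4


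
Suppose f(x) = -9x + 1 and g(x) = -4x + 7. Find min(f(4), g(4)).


f(4) = -35
g(4) = -9
min = -35

-35


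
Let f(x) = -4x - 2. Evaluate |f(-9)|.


34


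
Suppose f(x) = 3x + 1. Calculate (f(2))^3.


343


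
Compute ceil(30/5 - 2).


30/5 = 6
6 - 2 = 4
ceil(4) = 4

4


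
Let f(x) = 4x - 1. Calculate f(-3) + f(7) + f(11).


f(-3) = -13
f(7) = 27
f(11) = 43
Sum = 57

57


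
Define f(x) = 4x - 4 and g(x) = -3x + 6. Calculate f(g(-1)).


g(-1) = 9
f(9) = 32

32


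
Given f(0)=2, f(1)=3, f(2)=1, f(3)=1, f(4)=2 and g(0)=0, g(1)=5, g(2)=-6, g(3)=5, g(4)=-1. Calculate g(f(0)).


f(0) = 2
g(2) = -6

-6


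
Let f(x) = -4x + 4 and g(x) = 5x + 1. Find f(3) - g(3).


f(3) = -8
g(3) = 16
Difference = -24

-24


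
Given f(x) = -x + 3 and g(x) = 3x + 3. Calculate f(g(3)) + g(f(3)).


f(g(3)) = -9
g(f(3)) = 3
Sum = -6

-6


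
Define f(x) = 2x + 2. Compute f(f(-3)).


-6


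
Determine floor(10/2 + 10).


10/2 = 5
5 + 10 = 15
floor(15) = 15

15


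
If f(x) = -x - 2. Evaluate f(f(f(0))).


f(0) = -2
f(-2) = 0
f(0) = -2

-2


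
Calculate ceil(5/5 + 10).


5/5 = 1
1 + 10 = 11
ceil(11) = 11

11


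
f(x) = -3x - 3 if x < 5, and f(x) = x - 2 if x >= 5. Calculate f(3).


3 satisfies x < 5
f(3) = -12

-12


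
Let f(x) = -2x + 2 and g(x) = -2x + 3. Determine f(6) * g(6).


90


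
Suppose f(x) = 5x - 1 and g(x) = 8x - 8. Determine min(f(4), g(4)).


f(4) = 19
g(4) = 24
min = 19

19


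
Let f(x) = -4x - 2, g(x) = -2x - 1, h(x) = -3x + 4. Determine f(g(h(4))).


-62


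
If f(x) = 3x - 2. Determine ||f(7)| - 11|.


8


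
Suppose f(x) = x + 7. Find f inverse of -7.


Solve x + 7 = -7
x = (-7 - 7) / 1 = -14

-14


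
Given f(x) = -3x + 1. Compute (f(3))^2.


f(3) = -8
(-8)^2 = 64

64


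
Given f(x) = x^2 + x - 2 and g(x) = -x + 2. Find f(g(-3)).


28


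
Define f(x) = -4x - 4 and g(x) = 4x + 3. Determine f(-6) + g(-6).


f(-6) = 20
g(-6) = -21
Sum = -1

-1


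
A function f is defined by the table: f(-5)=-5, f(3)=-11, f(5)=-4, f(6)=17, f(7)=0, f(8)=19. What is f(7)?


0


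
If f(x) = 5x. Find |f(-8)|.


40


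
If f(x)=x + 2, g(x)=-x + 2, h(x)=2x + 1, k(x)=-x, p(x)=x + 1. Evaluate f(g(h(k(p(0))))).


p(0) = 1
k(1) = -1
h(-1) = -1
g(-1) = 3
f(3) = 5

5


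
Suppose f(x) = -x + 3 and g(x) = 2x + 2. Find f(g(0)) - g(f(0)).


-7


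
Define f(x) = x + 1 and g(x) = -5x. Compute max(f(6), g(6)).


f(6) = 7
g(6) = -30
max = 7

7


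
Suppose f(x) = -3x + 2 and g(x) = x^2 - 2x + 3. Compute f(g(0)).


g(0) = 3
f(3) = -7

-7


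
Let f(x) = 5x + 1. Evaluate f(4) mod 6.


f(4) = 21
21 mod 6 = 3

3


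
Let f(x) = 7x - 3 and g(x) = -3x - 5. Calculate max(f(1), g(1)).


f(1) = 4
g(1) = -8
max = 4

4


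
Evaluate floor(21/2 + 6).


21/2 = 10.5
10.5 + 6 = 16.5
floor(16.5) = 16

16


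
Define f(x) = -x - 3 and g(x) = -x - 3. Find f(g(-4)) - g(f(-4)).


f(g(-4)) = -4
g(f(-4)) = -4
Difference = 0

0


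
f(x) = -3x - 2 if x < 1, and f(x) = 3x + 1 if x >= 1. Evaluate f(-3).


-3 satisfies x < 1
f(-3) = 7

7


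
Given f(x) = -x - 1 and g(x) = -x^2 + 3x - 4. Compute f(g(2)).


g(2) = -2
f(-2) = 1

1


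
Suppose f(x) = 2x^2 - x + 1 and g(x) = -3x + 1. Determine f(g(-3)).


g(-3) = 10
f(10) = 2*(10)^2 - 1*(10) + 1 = 191

191


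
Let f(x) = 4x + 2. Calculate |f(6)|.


f(6) = 26
|26| = 26

26


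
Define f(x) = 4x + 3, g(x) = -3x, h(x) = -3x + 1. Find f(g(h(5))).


h(5) = -14
g(-14) = 42
f(42) = 171

171


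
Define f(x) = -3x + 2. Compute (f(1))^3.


f(1) = -1
(-1)^3 = -1

-1


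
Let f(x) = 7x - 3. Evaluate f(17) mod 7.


f(17) = 116
116 mod 7 = 4

4


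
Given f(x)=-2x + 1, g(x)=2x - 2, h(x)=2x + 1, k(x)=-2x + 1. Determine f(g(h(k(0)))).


k(0) = 1
h(1) = 3
g(3) = 4
f(4) = -7

-7


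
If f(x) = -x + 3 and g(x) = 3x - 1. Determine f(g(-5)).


g(-5) = -16
f(-16) = 19

19


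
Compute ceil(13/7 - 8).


13/7 = 1.8571
1.8571 - 8 = -6.1429
ceil(-6.1429) = -6

-6


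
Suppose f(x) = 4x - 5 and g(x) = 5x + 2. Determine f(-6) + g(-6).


-57


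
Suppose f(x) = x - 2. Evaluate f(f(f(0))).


f(0) = -2
f(-2) = -4
f(-4) = -6

-6


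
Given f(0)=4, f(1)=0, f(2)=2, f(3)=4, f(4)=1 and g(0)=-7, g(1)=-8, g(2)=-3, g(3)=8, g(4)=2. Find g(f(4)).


f(4) = 1
g(1) = -8

-8


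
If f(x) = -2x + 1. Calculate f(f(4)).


f(4) = -7
f(-7) = 15

15


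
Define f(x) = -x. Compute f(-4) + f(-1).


f(-4) = 4
f(-1) = 1
Sum = 5

5


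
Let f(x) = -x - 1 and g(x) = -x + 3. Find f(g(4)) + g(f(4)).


f(g(4)) = 0
g(f(4)) = 8
Sum = 8

8


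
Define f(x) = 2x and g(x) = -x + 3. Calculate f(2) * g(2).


f(2) = 4
g(2) = 1
Product = 4

4


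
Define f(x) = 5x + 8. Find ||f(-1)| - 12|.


f(-1) = 3
|3| = 3
|3 - 12| = 9

9


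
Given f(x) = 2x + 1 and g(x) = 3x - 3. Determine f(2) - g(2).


2


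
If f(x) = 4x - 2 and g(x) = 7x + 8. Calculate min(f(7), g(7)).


f(7) = 26
g(7) = 57
min = 26

26


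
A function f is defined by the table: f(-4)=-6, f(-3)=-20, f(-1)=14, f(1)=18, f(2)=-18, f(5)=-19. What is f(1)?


Reading from the table at x = 1

18


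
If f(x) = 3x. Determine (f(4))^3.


f(4) = 12
(12)^3 = 1728

1728


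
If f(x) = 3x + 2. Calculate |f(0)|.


f(0) = 2
|2| = 2

2


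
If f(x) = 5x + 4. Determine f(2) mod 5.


f(2) = 14
14 mod 5 = 4

4


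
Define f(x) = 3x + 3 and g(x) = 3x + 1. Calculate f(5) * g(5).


f(5) = 18
g(5) = 16
Product = 288

288


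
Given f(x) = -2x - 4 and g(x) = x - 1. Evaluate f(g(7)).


g(7) = 6
f(6) = -16

-16


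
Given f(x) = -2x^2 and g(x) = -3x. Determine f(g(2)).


g(2) = -6
f(-6) = (-2)*(-6)^2 = -72

-72


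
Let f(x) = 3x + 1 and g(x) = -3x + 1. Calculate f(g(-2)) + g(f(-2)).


f(g(-2)) = 22
g(f(-2)) = 16
Sum = 38

38


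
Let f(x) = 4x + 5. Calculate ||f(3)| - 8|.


f(3) = 17
|17| = 17
|17 - 8| = 9

9


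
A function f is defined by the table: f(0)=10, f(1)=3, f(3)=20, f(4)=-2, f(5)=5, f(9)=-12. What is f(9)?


-12


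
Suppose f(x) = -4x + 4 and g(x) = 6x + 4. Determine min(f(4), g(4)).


f(4) = -12
g(4) = 28
min = -12

-12


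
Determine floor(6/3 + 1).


6/3 = 2
2 + 1 = 3
floor(3) = 3

3


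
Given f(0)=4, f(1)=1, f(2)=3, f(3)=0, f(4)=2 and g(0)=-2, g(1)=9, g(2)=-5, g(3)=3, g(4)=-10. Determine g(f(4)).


f(4) = 2
g(2) = -5

-5


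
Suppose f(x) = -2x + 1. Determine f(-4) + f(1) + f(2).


5


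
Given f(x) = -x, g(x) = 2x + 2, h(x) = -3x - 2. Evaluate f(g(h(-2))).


-10


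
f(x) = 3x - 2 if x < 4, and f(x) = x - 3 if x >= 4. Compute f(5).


5 satisfies x >= 4
f(5) = 2

2


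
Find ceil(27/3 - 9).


27/3 = 9
9 - 9 = 0
ceil(0) = 0

0


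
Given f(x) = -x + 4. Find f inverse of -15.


Solve -x + 4 = -15
x = (-15 - 4) / (-1) = 19

19


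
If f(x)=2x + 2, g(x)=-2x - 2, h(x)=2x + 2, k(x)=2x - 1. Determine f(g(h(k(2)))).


-34


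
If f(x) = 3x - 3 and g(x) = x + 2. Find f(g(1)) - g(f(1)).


4


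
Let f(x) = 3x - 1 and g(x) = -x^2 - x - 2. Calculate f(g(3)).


g(3) = -14
f(-14) = -43

-43


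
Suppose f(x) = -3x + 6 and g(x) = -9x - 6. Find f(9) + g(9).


f(9) = -21
g(9) = -87
Sum = -108

-108


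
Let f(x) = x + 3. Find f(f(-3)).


3


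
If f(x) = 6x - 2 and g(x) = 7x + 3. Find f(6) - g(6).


-11


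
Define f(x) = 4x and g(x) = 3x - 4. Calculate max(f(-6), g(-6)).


-22


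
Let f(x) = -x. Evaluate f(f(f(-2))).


f(-2) = 2
f(2) = -2
f(-2) = 2

2


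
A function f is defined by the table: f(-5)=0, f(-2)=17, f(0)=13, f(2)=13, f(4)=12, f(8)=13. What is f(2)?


Reading from the table at x = 2

13


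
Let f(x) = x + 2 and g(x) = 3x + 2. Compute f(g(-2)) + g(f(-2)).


f(g(-2)) = -2
g(f(-2)) = 2
Sum = 0

0


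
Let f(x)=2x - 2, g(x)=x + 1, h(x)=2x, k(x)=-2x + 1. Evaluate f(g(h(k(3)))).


k(3) = -5
h(-5) = -10
g(-10) = -9
f(-9) = -20

-20


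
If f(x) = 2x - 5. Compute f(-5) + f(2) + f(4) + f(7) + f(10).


11


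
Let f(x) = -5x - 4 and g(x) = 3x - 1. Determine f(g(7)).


g(7) = 20
f(20) = -104

-104


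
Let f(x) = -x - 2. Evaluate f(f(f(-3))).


f(-3) = 1
f(1) = -3
f(-3) = 1

1


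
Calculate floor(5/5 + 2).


3


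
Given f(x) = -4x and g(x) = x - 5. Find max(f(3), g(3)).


-2


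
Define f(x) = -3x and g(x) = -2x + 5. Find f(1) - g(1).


f(1) = -3
g(1) = 3
Difference = -6

-6


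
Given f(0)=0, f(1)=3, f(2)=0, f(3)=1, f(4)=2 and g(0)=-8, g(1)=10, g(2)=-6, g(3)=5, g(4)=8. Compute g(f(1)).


f(1) = 3
g(3) = 5

5


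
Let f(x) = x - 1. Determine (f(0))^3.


-1


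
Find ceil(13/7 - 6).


-4


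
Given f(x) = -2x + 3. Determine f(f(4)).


f(4) = -5
f(-5) = 13

13


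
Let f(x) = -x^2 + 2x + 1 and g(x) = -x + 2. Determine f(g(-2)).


-7


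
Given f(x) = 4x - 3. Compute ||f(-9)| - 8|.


31


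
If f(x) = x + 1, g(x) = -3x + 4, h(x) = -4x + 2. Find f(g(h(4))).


h(4) = -14
g(-14) = 46
f(46) = 47

47


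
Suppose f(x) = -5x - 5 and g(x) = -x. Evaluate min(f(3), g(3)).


f(3) = -20
g(3) = -3
min = -20

-20


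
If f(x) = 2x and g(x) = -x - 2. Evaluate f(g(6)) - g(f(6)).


f(g(6)) = -16
g(f(6)) = -14
Difference = -2

-2


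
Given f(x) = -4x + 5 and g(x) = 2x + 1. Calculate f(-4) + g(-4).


f(-4) = 21
g(-4) = -7
Sum = 14

14


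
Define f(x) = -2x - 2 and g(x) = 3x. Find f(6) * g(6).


-252


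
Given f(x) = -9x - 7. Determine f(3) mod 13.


f(3) = -34
-34 mod 13 = 5

5


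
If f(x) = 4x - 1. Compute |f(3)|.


f(3) = 11
|11| = 11

11


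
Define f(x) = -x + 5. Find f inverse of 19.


Solve -x + 5 = 19
x = (19 - 5) / (-1) = -14

-14


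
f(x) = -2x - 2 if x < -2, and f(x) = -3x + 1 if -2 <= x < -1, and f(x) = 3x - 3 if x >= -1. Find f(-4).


-4 satisfies x < -2
f(-4) = 6

6


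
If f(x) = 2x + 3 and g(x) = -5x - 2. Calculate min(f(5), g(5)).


f(5) = 13
g(5) = -27
min = -27

-27


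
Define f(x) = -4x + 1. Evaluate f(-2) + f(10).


f(-2) = 9
f(10) = -39
Sum = -30

-30


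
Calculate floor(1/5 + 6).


1/5 = 0.2
0.2 + 6 = 6.2
floor(6.2) = 6

6


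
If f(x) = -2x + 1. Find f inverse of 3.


Solve -2x + 1 = 3
x = (3 - 1) / (-2) = -1

-1


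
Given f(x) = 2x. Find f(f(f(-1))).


f(-1) = -2
f(-2) = -4
f(-4) = -8

-8


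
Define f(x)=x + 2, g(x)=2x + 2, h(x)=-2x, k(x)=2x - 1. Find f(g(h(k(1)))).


k(1) = 1
h(1) = -2
g(-2) = -2
f(-2) = 0

0


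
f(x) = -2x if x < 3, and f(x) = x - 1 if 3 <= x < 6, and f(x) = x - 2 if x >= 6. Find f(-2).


-2 satisfies x < 3
f(-2) = 4

4


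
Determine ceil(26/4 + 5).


26/4 = 6.5
6.5 + 5 = 11.5
ceil(11.5) = 12

12


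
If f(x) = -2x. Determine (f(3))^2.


f(3) = -6
(-6)^2 = 36

36


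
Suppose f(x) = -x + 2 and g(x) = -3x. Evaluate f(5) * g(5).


f(5) = -3
g(5) = -15
Product = 45

45


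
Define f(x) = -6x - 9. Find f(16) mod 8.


f(16) = -105
-105 mod 8 = 7

7


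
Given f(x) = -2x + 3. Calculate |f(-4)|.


f(-4) = 11
|11| = 11

11


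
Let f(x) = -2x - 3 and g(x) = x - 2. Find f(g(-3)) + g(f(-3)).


f(g(-3)) = 7
g(f(-3)) = 1
Sum = 8

8


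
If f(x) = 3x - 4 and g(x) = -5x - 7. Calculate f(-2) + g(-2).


f(-2) = -10
g(-2) = 3
Sum = -7

-7


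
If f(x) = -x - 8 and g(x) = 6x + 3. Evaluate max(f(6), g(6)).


f(6) = -14
g(6) = 39
max = 39

39


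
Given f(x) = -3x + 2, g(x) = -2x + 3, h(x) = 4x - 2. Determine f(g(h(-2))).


h(-2) = -10
g(-10) = 23
f(23) = -67

-67


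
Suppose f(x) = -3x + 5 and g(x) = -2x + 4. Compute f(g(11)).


59


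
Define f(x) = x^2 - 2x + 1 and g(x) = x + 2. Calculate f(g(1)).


g(1) = 3
f(3) = 1*(3)^2 - 2*(3) + 1 = 4

4


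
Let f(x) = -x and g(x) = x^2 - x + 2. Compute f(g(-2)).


g(-2) = 8
f(8) = -8

-8


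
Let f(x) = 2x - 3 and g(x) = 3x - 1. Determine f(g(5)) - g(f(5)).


f(g(5)) = 25
g(f(5)) = 20
Difference = 5

5


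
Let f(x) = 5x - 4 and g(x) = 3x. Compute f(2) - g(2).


f(2) = 6
g(2) = 6
Difference = 0

0


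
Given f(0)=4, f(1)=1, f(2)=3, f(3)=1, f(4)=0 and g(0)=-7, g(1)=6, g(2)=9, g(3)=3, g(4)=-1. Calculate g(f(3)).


f(3) = 1
g(1) = 6

6


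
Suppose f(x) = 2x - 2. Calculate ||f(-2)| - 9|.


f(-2) = -6
|-6| = 6
|6 - 9| = 3

3


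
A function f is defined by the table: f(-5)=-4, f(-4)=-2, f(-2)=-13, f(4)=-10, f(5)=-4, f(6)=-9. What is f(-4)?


Reading from the table at x = -4

-2


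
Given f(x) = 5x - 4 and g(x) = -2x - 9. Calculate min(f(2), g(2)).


f(2) = 6
g(2) = -13
min = -13

-13


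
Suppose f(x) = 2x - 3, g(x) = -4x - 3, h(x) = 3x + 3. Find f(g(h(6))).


h(6) = 21
g(21) = -87
f(-87) = -177

-177


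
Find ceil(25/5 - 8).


25/5 = 5
5 - 8 = -3
ceil(-3) = -3

-3


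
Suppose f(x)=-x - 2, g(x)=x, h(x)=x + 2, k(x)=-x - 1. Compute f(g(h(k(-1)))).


k(-1) = 0
h(0) = 2
g(2) = 2
f(2) = -4

-4


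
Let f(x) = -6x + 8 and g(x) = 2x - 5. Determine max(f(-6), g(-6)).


44


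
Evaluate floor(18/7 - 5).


-3


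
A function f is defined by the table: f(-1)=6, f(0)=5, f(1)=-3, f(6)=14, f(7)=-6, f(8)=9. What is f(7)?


Reading from the table at x = 7

-6


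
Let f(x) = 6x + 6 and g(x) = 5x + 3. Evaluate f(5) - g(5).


f(5) = 36
g(5) = 28
Difference = 8

8


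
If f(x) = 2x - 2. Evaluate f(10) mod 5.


f(10) = 18
18 mod 5 = 3

3


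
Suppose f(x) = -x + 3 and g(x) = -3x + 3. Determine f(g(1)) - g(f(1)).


f(g(1)) = 3
g(f(1)) = -3
Difference = 6

6


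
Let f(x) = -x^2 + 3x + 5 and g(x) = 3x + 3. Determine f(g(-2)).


g(-2) = -3
f(-3) = (-1)*(-3)^2 + 3*(-3) + 5 = -13

-13


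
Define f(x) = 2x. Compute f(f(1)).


f(1) = 2
f(2) = 4

4


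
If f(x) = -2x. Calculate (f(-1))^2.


f(-1) = 2
(2)^2 = 4

4


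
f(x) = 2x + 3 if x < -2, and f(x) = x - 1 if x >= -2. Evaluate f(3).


2


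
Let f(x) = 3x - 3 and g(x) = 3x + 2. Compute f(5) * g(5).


f(5) = 12
g(5) = 17
Product = 204

204


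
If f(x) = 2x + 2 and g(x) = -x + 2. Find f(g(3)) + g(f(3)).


f(g(3)) = 0
g(f(3)) = -6
Sum = -6

-6


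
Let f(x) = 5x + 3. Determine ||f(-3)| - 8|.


f(-3) = -12
|-12| = 12
|12 - 8| = 4

4


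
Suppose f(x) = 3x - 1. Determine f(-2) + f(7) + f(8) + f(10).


f(-2) = -7
f(7) = 20
f(8) = 23
f(10) = 29
Sum = 65

65


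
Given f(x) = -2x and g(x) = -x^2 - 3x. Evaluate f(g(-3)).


g(-3) = 0
f(0) = 0

0


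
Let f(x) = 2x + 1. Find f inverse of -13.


Solve 2x + 1 = -13
x = (-13 - 1) / 2 = -7

-7


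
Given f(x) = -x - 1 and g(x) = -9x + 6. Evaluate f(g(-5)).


g(-5) = 51
f(51) = -52

-52


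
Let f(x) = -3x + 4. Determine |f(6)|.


f(6) = -14
|-14| = 14

14


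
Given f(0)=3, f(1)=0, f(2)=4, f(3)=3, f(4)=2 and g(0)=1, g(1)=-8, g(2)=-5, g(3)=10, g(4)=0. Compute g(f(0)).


f(0) = 3
g(3) = 10

10


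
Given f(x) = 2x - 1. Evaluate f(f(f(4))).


f(4) = 7
f(7) = 13
f(13) = 25

25


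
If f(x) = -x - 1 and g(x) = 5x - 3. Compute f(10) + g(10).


f(10) = -11
g(10) = 47
Sum = 36

36


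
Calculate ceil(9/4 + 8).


9/4 = 2.25
2.25 + 8 = 10.25
ceil(10.25) = 11

11


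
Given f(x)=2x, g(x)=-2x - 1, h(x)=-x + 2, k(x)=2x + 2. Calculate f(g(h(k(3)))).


22


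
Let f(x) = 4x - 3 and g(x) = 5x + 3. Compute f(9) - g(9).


f(9) = 33
g(9) = 48
Difference = -15

-15


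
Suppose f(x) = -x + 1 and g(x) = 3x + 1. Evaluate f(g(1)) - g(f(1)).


f(g(1)) = -3
g(f(1)) = 1
Difference = -4

-4


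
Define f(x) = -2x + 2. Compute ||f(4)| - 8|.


f(4) = -6
|-6| = 6
|6 - 8| = 2

2


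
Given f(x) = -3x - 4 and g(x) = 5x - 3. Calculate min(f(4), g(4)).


-16
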